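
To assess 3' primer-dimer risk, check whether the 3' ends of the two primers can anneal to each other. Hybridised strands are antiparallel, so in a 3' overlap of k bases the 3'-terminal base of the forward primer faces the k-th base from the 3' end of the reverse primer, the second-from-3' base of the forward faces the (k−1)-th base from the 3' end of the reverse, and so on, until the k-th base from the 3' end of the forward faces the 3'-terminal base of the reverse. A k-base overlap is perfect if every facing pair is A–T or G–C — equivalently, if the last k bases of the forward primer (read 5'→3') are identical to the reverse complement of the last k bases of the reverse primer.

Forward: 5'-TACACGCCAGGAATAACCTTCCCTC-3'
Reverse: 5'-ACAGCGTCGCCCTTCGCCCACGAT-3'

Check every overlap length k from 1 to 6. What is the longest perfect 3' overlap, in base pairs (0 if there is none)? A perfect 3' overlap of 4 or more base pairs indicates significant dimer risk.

Longest perfect overlap: 0 complementary base pairs; below the dimer-risk threshold (threshold 4).

Last 6 bases (5'→3') — forward …TCCCTC, reverse …CACGAT.
Reverse complement of the reverse primer's last 6 bases: ATCGTG; its first k bases are the reverse complement of the reverse primer's last k bases, so a perfect k-base overlap needs the forward primer's last k bases to equal them.
Comparing (forward last k vs required): k=1: C vs A ✗; k=2: TC vs AT ✗; k=3: CTC vs ATC ✗; k=4: CCTC vs ATCG ✗; k=5: CCCTC vs ATCGT ✗; k=6: TCCCTC vs ATCGTG ✗.
No overlap length from 1 to 6 is perfect, so the longest perfect 3' overlap is 0.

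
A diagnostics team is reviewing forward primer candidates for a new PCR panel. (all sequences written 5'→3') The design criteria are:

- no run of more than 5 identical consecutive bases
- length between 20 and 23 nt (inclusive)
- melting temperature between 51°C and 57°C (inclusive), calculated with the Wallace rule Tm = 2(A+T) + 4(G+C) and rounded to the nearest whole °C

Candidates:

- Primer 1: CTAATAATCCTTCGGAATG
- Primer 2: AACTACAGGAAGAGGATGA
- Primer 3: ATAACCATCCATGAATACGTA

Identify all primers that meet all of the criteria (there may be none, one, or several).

Primer 3 only.

Primer 1 (19 nt, A=6 T=6 G=3 C=4): longest run = 2 ✓; length 19, outside 20–23 ✗; Tm = 2·12 + 4·7 = 52°C ✓ — fails.
Primer 2 (19 nt, A=9 T=2 G=6 C=2): longest run = 2 ✓; length 19, outside 20–23 ✗; Tm = 2·11 + 4·8 = 54°C ✓ — fails.
Primer 3 (21 nt, A=9 T=5 G=2 C=5): longest run = 2 ✓; length 21 ✓; Tm = 2·14 + 4·7 = 56°C ✓ — passes.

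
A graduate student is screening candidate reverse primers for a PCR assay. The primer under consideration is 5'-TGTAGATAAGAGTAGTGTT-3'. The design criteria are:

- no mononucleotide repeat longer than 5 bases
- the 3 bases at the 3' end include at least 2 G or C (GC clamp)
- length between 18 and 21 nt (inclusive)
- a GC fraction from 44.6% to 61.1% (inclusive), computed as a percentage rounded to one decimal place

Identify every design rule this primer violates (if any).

Fails: GC clamp, GC content.

Base counts: A=6, T=7, G=6, C=0 (length 19).
homopolymer run: longest run = 2 ✓
GC clamp: 3' end GTT has 1 G/C, need ≥2 ✗
length: length 19 ✓
GC content: GC 6/19 = 31.6%, outside 44.6–61.1% ✗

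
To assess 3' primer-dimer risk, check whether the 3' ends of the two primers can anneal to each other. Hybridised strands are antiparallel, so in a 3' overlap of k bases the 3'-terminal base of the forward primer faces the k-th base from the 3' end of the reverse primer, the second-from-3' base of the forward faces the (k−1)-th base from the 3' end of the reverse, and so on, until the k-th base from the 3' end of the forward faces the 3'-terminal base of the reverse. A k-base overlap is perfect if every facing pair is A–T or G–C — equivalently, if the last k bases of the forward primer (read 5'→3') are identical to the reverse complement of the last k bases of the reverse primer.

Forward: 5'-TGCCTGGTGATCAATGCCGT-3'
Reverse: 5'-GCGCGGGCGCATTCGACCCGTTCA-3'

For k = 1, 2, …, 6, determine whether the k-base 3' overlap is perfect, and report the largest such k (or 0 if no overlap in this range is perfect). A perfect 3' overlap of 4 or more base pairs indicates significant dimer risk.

Last 6 bases (5'→3') — forward …TGCCGT, reverse …CGTTCA.
Reverse complement of the reverse primer's last 6 bases: TGAACG; its first k bases are the reverse complement of the reverse primer's last k bases, so a perfect k-base overlap needs the forward primer's last k bases to equal them.
Comparing (forward last k vs required): k=1: T vs T ✓; k=2: GT vs TG ✗; k=3: CGT vs TGA ✗; k=4: CCGT vs TGAA ✗; k=5: GCCGT vs TGAAC ✗; k=6: TGCCGT vs TGAACG ✗.
Only k = 1 is perfect, so the longest perfect 3' overlap is 1.

Longest perfect overlap: 1 complementary base pair; below the dimer-risk threshold (threshold 4).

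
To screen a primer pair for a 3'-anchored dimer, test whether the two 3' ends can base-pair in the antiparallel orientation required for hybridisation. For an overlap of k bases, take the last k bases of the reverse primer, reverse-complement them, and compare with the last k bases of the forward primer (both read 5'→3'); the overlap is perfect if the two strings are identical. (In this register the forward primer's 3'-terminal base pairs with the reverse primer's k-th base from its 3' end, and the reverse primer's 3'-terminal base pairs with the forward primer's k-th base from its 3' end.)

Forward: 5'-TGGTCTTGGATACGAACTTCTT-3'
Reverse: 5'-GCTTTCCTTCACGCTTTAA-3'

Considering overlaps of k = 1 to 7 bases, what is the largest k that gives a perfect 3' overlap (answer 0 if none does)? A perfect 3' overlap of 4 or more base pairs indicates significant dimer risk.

Longest perfect overlap: 2 complementary base pairs; below the dimer-risk threshold (threshold 4).

Last 7 bases (5'→3') — forward …ACTTCTT, reverse …GCTTTAA.
Reverse complement of the reverse primer's last 7 bases: TTAAAGC; its first k bases are the reverse complement of the reverse primer's last k bases, so a perfect k-base overlap needs the forward primer's last k bases to equal them.
Comparing (forward last k vs required): k=1: T vs T ✓; k=2: TT vs TT ✓; k=3: CTT vs TTA ✗; k=4: TCTT vs TTAA ✗; k=5: TTCTT vs TTAAA ✗; k=6: CTTCTT vs TTAAAG ✗; k=7: ACTTCTT vs TTAAAGC ✗.
Perfect overlaps at k = 1, 2; the largest is 2.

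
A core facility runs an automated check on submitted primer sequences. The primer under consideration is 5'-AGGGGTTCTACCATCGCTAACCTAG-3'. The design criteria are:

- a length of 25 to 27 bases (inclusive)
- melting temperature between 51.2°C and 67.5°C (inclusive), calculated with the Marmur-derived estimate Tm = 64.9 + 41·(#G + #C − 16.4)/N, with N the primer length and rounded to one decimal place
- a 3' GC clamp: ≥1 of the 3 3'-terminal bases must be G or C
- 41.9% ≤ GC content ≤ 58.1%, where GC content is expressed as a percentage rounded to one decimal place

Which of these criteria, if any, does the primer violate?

Base counts: A=6, T=6, G=6, C=7 (length 25).
length: length 25 ✓
Tm: Tm = 64.9 + 41·(13 − 16.4)/25 = 59.3°C ✓
GC clamp: 3' end TAG has 1 G/C ✓
GC content: GC 13/25 = 52.0% ✓

Meets all criteria.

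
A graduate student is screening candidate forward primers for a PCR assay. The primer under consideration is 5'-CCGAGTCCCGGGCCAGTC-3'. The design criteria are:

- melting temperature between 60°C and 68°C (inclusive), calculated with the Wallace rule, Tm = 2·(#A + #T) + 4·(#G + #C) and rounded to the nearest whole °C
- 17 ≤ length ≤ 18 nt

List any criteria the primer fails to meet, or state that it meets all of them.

Meets all criteria.

Base counts: A=2, T=2, G=6, C=8 (length 18).
Tm: Tm = 2·4 + 4·14 = 64°C ✓
length: length 18 ✓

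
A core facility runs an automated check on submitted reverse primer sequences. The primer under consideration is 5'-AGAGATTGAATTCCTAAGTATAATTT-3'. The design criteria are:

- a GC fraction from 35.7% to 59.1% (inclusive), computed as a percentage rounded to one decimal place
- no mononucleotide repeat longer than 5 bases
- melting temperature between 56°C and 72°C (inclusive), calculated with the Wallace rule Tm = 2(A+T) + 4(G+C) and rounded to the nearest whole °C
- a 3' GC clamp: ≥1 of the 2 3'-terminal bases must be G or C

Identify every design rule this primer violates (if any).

Base counts: A=10, T=10, G=4, C=2 (length 26).
GC content: GC 6/26 = 23.1%, outside 35.7–59.1% ✗
homopolymer run: longest run = 3 ✓
Tm: Tm = 2·20 + 4·6 = 64°C ✓
GC clamp: 3' end TT has 0 G/C, need ≥1 ✗

Fails: GC content, GC clamp.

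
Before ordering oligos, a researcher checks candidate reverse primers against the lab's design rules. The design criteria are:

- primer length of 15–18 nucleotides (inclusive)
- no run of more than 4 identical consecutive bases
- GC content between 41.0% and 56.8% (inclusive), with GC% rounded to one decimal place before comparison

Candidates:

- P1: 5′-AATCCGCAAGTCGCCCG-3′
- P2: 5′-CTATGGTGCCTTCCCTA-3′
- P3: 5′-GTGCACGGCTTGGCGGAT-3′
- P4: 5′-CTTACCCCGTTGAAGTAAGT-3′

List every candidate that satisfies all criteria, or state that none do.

P2 only.

P1 (17 nt, A=4 T=2 G=4 C=7): length 17 ✓; longest run = 3 ✓; GC 11/17 = 64.7%, outside 41.0–56.8% ✗ — fails.
P2 (17 nt, A=2 T=6 G=3 C=6): length 17 ✓; longest run = 3 ✓; GC 9/17 = 52.9% ✓ — passes.
P3 (18 nt, A=2 T=4 G=8 C=4): length 18 ✓; longest run = 2 ✓; GC 12/18 = 66.7%, outside 41.0–56.8% ✗ — fails.
P4 (20 nt, A=5 T=6 G=4 C=5): length 20, outside 15–18 ✗; longest run = 4 ✓; GC 9/20 = 45.0% ✓ — fails.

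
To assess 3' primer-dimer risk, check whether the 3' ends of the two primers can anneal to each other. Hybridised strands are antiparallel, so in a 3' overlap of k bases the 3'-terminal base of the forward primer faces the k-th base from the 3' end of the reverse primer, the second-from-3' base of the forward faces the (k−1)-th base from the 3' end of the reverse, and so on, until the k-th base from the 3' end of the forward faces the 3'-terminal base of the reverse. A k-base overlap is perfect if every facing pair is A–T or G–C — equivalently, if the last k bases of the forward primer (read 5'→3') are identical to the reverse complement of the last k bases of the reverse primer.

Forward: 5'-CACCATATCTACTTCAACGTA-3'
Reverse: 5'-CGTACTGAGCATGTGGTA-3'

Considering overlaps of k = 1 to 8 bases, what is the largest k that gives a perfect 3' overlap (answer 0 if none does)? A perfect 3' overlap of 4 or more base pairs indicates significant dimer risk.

Longest perfect overlap: 2 complementary base pairs; below the dimer-risk threshold (threshold 4).

Last 8 bases (5'→3') — forward …TCAACGTA, reverse …ATGTGGTA.
Reverse complement of the reverse primer's last 8 bases: TACCACAT; its first k bases are the reverse complement of the reverse primer's last k bases, so a perfect k-base overlap needs the forward primer's last k bases to equal them.
Comparing (forward last k vs required): k=1: A vs T ✗; k=2: TA vs TA ✓; k=3: GTA vs TAC ✗; k=4: CGTA vs TACC ✗; k=5: ACGTA vs TACCA ✗; k=6: AACGTA vs TACCAC ✗; k=7: CAACGTA vs TACCACA ✗; k=8: TCAACGTA vs TACCACAT ✗.
Only k = 2 is perfect, so the longest perfect 3' overlap is 2.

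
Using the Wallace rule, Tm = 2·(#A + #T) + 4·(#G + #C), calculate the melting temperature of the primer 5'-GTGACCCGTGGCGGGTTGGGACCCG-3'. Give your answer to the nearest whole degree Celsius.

Base counts: A=2, T=4, G=12, C=7 (length 25).
Tm = 2·(2+4) + 4·(12+7) = 2·6 + 4·19 = 12 + 76 = 88°C.

88°C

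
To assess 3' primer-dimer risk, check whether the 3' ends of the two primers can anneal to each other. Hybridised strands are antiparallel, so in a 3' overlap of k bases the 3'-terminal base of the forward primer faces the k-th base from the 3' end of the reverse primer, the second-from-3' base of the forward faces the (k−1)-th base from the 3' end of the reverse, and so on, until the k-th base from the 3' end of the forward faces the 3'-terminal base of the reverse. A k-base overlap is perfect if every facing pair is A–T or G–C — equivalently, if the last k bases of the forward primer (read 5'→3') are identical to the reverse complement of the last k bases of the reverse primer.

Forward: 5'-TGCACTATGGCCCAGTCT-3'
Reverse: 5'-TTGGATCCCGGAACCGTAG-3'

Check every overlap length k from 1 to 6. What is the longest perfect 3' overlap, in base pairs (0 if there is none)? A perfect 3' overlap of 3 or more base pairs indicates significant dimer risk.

Longest perfect overlap: 2 complementary base pairs; below the dimer-risk threshold (threshold 3).

Last 6 bases (5'→3') — forward …CAGTCT, reverse …CCGTAG.
Reverse complement of the reverse primer's last 6 bases: CTACGG; its first k bases are the reverse complement of the reverse primer's last k bases, so a perfect k-base overlap needs the forward primer's last k bases to equal them.
Comparing (forward last k vs required): k=1: T vs C ✗; k=2: CT vs CT ✓; k=3: TCT vs CTA ✗; k=4: GTCT vs CTAC ✗; k=5: AGTCT vs CTACG ✗; k=6: CAGTCT vs CTACGG ✗.
Only k = 2 is perfect, so the longest perfect 3' overlap is 2.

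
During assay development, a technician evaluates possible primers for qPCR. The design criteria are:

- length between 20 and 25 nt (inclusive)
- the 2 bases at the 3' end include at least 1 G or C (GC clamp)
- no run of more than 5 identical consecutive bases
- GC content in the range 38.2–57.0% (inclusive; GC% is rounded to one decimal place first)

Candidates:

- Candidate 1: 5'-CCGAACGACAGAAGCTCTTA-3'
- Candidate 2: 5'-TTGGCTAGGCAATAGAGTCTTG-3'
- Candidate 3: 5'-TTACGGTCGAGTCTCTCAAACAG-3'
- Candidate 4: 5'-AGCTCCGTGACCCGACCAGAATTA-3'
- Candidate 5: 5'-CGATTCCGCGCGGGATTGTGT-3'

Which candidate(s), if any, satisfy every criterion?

Candidate 1 (20 nt, A=7 T=3 G=4 C=6): length 20 ✓; 3' end TA has 0 G/C, need ≥1 ✗; longest run = 2 ✓; GC 10/20 = 50.0% ✓ — fails.
Candidate 2 (22 nt, A=5 T=7 G=7 C=3): length 22 ✓; 3' end TG has 1 G/C ✓; longest run = 2 ✓; GC 10/22 = 45.5% ✓ — passes.
Candidate 3 (23 nt, A=6 T=6 G=5 C=6): length 23 ✓; 3' end AG has 1 G/C ✓; longest run = 3 ✓; GC 11/23 = 47.8% ✓ — passes.
Candidate 4 (24 nt, A=7 T=4 G=5 C=8): length 24 ✓; 3' end TA has 0 G/C, need ≥1 ✗; longest run = 3 ✓; GC 13/24 = 54.2% ✓ — fails.
Candidate 5 (21 nt, A=2 T=6 G=8 C=5): length 21 ✓; 3' end GT has 1 G/C ✓; longest run = 3 ✓; GC 13/21 = 61.9%, outside 38.2–57.0% ✗ — fails.

Candidate 2 and Candidate 3.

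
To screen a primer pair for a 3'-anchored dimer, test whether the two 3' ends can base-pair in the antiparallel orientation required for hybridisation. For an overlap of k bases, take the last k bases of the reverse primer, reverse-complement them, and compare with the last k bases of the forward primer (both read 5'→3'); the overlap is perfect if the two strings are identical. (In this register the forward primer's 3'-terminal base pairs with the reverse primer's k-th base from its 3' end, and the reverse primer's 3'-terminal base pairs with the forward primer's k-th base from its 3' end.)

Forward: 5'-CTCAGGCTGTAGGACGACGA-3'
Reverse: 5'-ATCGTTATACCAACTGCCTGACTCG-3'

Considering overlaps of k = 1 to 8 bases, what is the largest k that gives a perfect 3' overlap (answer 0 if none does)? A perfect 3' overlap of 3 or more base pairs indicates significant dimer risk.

Last 8 bases (5'→3') — forward …GACGACGA, reverse …CTGACTCG.
Reverse complement of the reverse primer's last 8 bases: CGAGTCAG; its first k bases are the reverse complement of the reverse primer's last k bases, so a perfect k-base overlap needs the forward primer's last k bases to equal them.
Comparing (forward last k vs required): k=1: A vs C ✗; k=2: GA vs CG ✗; k=3: CGA vs CGA ✓; k=4: ACGA vs CGAG ✗; k=5: GACGA vs CGAGT ✗; k=6: CGACGA vs CGAGTC ✗; k=7: ACGACGA vs CGAGTCA ✗; k=8: GACGACGA vs CGAGTCAG ✗.
Only k = 3 is perfect, so the longest perfect 3' overlap is 3.

Longest perfect overlap: 3 complementary base pairs; significant dimer risk (threshold 3).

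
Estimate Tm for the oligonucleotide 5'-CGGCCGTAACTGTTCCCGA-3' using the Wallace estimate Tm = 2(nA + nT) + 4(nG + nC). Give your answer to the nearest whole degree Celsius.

Base counts: A=3, T=4, G=5, C=7 (length 19).
Tm = 2·(3+4) + 4·(5+7) = 2·7 + 4·12 = 14 + 48 = 62°C.

62°C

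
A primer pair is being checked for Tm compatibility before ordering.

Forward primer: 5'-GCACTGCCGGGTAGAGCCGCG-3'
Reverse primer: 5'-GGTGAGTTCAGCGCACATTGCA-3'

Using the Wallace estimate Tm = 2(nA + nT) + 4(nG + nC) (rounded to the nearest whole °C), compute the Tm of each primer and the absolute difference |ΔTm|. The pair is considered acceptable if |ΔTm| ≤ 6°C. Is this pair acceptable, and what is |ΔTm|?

|ΔTm| = 6°C; the pair is acceptable.

Forward: A=3 T=2 G=9 C=7 → Tm = 2·5 + 4·16 = 74°C.
Reverse: A=5 T=5 G=7 C=5 → Tm = 2·10 + 4·12 = 68°C.
|ΔTm| = |74 − 68| = 6°C, ≤ 6°C.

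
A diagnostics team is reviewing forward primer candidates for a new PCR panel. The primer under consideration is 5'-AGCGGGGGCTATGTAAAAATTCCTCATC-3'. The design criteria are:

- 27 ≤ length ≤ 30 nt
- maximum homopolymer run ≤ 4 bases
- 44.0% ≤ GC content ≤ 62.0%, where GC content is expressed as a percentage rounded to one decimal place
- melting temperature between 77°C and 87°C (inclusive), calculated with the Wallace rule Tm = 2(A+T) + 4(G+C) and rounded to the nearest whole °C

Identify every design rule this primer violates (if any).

Fails: homopolymer run.

Base counts: A=8, T=7, G=7, C=6 (length 28).
length: length 28 ✓
homopolymer run: longest run = 5, exceeds 4 ✗
GC content: GC 13/28 = 46.4% ✓
Tm: Tm = 2·15 + 4·13 = 82°C ✓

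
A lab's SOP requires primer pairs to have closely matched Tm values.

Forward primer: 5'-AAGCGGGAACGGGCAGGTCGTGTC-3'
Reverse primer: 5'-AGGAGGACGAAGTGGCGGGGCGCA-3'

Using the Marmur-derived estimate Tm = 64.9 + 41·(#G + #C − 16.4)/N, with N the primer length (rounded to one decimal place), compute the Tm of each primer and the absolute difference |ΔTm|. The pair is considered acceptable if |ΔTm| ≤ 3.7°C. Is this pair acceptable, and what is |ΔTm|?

Forward: G+C = 16, N = 24 → Tm = 64.9 + 41·(16 − 16.4)/24 = 64.2°C.
Reverse: G+C = 17, N = 24 → Tm = 64.9 + 41·(17 − 16.4)/24 = 65.9°C.
|ΔTm| = |64.2 − 65.9| = 1.7°C, ≤ 3.7°C.

|ΔTm| = 1.7°C; the pair is acceptable.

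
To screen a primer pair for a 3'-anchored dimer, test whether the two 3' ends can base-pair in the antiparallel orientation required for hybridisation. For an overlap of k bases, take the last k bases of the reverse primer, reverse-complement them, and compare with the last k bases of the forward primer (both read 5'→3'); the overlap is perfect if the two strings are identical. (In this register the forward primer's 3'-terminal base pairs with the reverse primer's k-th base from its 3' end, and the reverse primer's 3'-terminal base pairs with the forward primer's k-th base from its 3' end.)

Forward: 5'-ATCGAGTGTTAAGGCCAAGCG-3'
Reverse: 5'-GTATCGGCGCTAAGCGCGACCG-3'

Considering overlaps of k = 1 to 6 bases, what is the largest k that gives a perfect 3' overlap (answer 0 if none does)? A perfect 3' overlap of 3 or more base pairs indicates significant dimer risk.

Last 6 bases (5'→3') — forward …CAAGCG, reverse …CGACCG.
Reverse complement of the reverse primer's last 6 bases: CGGTCG; its first k bases are the reverse complement of the reverse primer's last k bases, so a perfect k-base overlap needs the forward primer's last k bases to equal them.
Comparing (forward last k vs required): k=1: G vs C ✗; k=2: CG vs CG ✓; k=3: GCG vs CGG ✗; k=4: AGCG vs CGGT ✗; k=5: AAGCG vs CGGTC ✗; k=6: CAAGCG vs CGGTCG ✗.
Only k = 2 is perfect, so the longest perfect 3' overlap is 2.

Longest perfect overlap: 2 complementary base pairs; below the dimer-risk threshold (threshold 3).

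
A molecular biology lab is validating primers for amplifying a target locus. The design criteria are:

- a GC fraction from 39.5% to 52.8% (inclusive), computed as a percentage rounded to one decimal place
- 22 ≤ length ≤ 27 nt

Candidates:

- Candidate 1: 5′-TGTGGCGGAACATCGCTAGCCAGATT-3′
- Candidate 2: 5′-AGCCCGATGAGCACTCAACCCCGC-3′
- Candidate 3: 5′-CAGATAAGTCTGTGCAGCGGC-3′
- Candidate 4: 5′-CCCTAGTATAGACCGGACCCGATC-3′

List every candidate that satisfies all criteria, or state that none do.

Candidate 1 (26 nt, A=6 T=6 G=8 C=6): GC 14/26 = 53.8%, outside 39.5–52.8% ✗; length 26 ✓ — fails.
Candidate 2 (24 nt, A=6 T=2 G=5 C=11): GC 16/24 = 66.7%, outside 39.5–52.8% ✗; length 24 ✓ — fails.
Candidate 3 (21 nt, A=5 T=4 G=7 C=5): GC 12/21 = 57.1%, outside 39.5–52.8% ✗; length 21, outside 22–27 ✗ — fails.
Candidate 4 (24 nt, A=6 T=4 G=5 C=9): GC 14/24 = 58.3%, outside 39.5–52.8% ✗; length 24 ✓ — fails.

None of the candidates satisfy all criteria.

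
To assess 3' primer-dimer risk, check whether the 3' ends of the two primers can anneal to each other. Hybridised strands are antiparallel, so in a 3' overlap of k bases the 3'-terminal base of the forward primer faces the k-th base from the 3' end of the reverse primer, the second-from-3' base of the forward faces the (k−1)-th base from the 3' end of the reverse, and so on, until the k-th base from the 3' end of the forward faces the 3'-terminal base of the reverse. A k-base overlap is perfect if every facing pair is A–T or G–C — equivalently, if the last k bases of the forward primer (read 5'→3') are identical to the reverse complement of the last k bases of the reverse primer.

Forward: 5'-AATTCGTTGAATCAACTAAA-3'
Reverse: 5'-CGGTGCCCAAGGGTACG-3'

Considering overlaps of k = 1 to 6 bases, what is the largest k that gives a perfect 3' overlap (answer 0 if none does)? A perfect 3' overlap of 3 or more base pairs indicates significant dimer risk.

Longest perfect overlap: 0 complementary base pairs; below the dimer-risk threshold (threshold 3).

Last 6 bases (5'→3') — forward …ACTAAA, reverse …GGTACG.
Reverse complement of the reverse primer's last 6 bases: CGTACC; its first k bases are the reverse complement of the reverse primer's last k bases, so a perfect k-base overlap needs the forward primer's last k bases to equal them.
Comparing (forward last k vs required): k=1: A vs C ✗; k=2: AA vs CG ✗; k=3: AAA vs CGT ✗; k=4: TAAA vs CGTA ✗; k=5: CTAAA vs CGTAC ✗; k=6: ACTAAA vs CGTACC ✗.
No overlap length from 1 to 6 is perfect, so the longest perfect 3' overlap is 0.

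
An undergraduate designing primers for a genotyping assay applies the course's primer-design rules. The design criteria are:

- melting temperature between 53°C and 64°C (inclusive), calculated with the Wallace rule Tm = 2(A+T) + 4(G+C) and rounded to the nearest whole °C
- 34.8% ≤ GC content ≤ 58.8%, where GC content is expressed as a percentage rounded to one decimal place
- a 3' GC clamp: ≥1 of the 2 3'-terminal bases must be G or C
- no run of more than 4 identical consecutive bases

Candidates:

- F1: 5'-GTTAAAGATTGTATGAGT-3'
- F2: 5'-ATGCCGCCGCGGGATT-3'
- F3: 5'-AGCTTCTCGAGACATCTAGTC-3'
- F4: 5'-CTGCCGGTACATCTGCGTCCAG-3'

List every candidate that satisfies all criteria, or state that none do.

F1 (18 nt, A=6 T=7 G=5 C=0): Tm = 2·13 + 4·5 = 46°C, outside 53–64°C ✗; GC 5/18 = 27.8%, outside 34.8–58.8% ✗; 3' end GT has 1 G/C ✓; longest run = 3 ✓ — fails.
F2 (16 nt, A=2 T=3 G=6 C=5): Tm = 2·5 + 4·11 = 54°C ✓; GC 11/16 = 68.8%, outside 34.8–58.8% ✗; 3' end TT has 0 G/C, need ≥1 ✗; longest run = 3 ✓ — fails.
F3 (21 nt, A=5 T=6 G=4 C=6): Tm = 2·11 + 4·10 = 62°C ✓; GC 10/21 = 47.6% ✓; 3' end TC has 1 G/C ✓; longest run = 2 ✓ — passes.
F4 (22 nt, A=3 T=5 G=6 C=8): Tm = 2·8 + 4·14 = 72°C, outside 53–64°C ✗; GC 14/22 = 63.6%, outside 34.8–58.8% ✗; 3' end AG has 1 G/C ✓; longest run = 2 ✓ — fails.

F3 only.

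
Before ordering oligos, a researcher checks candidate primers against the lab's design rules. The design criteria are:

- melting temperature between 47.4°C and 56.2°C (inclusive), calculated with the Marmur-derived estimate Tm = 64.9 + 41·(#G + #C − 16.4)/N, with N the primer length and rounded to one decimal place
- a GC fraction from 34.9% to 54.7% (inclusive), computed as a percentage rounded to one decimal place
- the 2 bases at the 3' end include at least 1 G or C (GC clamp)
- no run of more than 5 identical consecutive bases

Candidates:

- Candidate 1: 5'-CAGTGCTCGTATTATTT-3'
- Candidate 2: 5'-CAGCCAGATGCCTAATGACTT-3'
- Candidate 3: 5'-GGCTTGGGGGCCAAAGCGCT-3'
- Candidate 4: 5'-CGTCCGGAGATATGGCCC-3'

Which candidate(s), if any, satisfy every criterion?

Candidate 1 (17 nt, A=3 T=8 G=3 C=3): Tm = 64.9 + 41·(6 − 16.4)/17 = 39.8°C, outside 47.4–56.2°C ✗; GC 6/17 = 35.3% ✓; 3' end TT has 0 G/C, need ≥1 ✗; longest run = 3 ✓ — fails.
Candidate 2 (21 nt, A=6 T=5 G=4 C=6): Tm = 64.9 + 41·(10 − 16.4)/21 = 52.4°C ✓; GC 10/21 = 47.6% ✓; 3' end TT has 0 G/C, need ≥1 ✗; longest run = 2 ✓ — fails.
Candidate 3 (20 nt, A=3 T=3 G=9 C=5): Tm = 64.9 + 41·(14 − 16.4)/20 = 60.0°C, outside 47.4–56.2°C ✗; GC 14/20 = 70.0%, outside 34.9–54.7% ✗; 3' end CT has 1 G/C ✓; longest run = 5 ✓ — fails.
Candidate 4 (18 nt, A=3 T=3 G=6 C=6): Tm = 64.9 + 41·(12 − 16.4)/18 = 54.9°C ✓; GC 12/18 = 66.7%, outside 34.9–54.7% ✗; 3' end CC has 2 G/C ✓; longest run = 3 ✓ — fails.

None of the candidates satisfy all criteria.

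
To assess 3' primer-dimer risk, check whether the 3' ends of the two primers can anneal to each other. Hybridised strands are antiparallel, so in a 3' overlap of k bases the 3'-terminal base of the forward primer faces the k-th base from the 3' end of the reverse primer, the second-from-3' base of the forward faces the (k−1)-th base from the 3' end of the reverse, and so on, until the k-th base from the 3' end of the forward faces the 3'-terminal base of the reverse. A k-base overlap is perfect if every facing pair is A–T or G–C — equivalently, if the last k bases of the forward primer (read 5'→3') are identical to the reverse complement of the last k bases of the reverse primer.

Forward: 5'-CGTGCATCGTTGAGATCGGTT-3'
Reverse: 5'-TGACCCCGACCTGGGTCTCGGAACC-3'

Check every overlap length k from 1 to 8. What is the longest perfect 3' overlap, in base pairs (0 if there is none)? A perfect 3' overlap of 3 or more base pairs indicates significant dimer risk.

Last 8 bases (5'→3') — forward …GATCGGTT, reverse …TCGGAACC.
Reverse complement of the reverse primer's last 8 bases: GGTTCCGA; its first k bases are the reverse complement of the reverse primer's last k bases, so a perfect k-base overlap needs the forward primer's last k bases to equal them.
Comparing (forward last k vs required): k=1: T vs G ✗; k=2: TT vs GG ✗; k=3: GTT vs GGT ✗; k=4: GGTT vs GGTT ✓; k=5: CGGTT vs GGTTC ✗; k=6: TCGGTT vs GGTTCC ✗; k=7: ATCGGTT vs GGTTCCG ✗; k=8: GATCGGTT vs GGTTCCGA ✗.
Only k = 4 is perfect, so the longest perfect 3' overlap is 4.

Longest perfect overlap: 4 complementary base pairs; significant dimer risk (threshold 3).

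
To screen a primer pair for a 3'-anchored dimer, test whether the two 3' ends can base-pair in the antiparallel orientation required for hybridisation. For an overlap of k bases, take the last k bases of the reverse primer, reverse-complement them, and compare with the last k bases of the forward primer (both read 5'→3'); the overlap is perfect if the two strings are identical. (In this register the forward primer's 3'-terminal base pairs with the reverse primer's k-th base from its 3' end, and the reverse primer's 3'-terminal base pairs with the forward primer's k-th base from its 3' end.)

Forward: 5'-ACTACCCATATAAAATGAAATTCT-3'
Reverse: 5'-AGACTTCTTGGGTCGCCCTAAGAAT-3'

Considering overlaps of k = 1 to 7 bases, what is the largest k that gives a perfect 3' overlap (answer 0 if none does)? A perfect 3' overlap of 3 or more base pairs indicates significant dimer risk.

Longest perfect overlap: 5 complementary base pairs; significant dimer risk (threshold 3).

Last 7 bases (5'→3') — forward …AAATTCT, reverse …TAAGAAT.
Reverse complement of the reverse primer's last 7 bases: ATTCTTA; its first k bases are the reverse complement of the reverse primer's last k bases, so a perfect k-base overlap needs the forward primer's last k bases to equal them.
Comparing (forward last k vs required): k=1: T vs A ✗; k=2: CT vs AT ✗; k=3: TCT vs ATT ✗; k=4: TTCT vs ATTC ✗; k=5: ATTCT vs ATTCT ✓; k=6: AATTCT vs ATTCTT ✗; k=7: AAATTCT vs ATTCTTA ✗.
Only k = 5 is perfect, so the longest perfect 3' overlap is 5.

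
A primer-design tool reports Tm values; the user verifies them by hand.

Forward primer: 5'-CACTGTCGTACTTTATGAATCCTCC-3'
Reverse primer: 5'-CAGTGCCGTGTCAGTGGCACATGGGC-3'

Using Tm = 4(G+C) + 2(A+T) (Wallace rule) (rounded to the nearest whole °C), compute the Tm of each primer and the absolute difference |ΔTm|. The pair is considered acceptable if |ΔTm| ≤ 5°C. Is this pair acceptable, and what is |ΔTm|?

|ΔTm| = 14°C; the pair is not acceptable.

Forward: A=5 T=9 G=3 C=8 → Tm = 2·14 + 4·11 = 72°C.
Reverse: A=4 T=5 G=10 C=7 → Tm = 2·9 + 4·17 = 86°C.
|ΔTm| = |72 − 86| = 14°C, > 5°C.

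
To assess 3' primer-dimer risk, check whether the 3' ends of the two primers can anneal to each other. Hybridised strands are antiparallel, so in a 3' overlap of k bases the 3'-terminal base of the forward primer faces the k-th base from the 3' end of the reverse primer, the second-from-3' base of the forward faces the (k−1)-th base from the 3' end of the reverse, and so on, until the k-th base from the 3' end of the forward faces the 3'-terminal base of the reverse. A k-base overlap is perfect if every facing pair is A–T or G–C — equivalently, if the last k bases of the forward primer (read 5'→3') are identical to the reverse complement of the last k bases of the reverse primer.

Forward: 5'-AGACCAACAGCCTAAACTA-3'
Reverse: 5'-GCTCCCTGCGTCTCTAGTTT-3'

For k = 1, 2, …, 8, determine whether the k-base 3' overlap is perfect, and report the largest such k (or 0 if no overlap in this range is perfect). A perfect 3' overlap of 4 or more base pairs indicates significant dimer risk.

Last 8 bases (5'→3') — forward …CTAAACTA, reverse …TCTAGTTT.
Reverse complement of the reverse primer's last 8 bases: AAACTAGA; its first k bases are the reverse complement of the reverse primer's last k bases, so a perfect k-base overlap needs the forward primer's last k bases to equal them.
Comparing (forward last k vs required): k=1: A vs A ✓; k=2: TA vs AA ✗; k=3: CTA vs AAA ✗; k=4: ACTA vs AAAC ✗; k=5: AACTA vs AAACT ✗; k=6: AAACTA vs AAACTA ✓; k=7: TAAACTA vs AAACTAG ✗; k=8: CTAAACTA vs AAACTAGA ✗.
Perfect overlaps at k = 1, 6; the largest is 6.

Longest perfect overlap: 6 complementary base pairs; significant dimer risk (threshold 4).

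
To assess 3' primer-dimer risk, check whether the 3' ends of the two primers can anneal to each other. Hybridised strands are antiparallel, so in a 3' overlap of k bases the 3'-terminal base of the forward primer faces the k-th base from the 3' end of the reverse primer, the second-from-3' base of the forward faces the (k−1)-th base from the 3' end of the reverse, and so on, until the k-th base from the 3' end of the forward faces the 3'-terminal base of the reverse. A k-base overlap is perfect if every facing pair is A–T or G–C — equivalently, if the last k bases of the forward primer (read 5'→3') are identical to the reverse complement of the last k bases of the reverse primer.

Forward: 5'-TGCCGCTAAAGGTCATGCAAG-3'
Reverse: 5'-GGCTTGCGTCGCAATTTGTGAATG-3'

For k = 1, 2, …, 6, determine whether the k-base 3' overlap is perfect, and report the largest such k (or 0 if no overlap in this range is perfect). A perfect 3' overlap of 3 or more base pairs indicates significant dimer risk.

Longest perfect overlap: 0 complementary base pairs; below the dimer-risk threshold (threshold 3).

Last 6 bases (5'→3') — forward …TGCAAG, reverse …TGAATG.
Reverse complement of the reverse primer's last 6 bases: CATTCA; its first k bases are the reverse complement of the reverse primer's last k bases, so a perfect k-base overlap needs the forward primer's last k bases to equal them.
Comparing (forward last k vs required): k=1: G vs C ✗; k=2: AG vs CA ✗; k=3: AAG vs CAT ✗; k=4: CAAG vs CATT ✗; k=5: GCAAG vs CATTC ✗; k=6: TGCAAG vs CATTCA ✗.
No overlap length from 1 to 6 is perfect, so the longest perfect 3' overlap is 0.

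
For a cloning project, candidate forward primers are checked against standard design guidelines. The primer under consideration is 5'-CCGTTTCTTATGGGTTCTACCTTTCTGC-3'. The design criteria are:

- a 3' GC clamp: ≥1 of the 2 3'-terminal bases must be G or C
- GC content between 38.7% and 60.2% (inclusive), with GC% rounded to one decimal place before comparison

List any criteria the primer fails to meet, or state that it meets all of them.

Meets all criteria.

Base counts: A=2, T=13, G=5, C=8 (length 28).
GC clamp: 3' end GC has 2 G/C ✓
GC content: GC 13/28 = 46.4% ✓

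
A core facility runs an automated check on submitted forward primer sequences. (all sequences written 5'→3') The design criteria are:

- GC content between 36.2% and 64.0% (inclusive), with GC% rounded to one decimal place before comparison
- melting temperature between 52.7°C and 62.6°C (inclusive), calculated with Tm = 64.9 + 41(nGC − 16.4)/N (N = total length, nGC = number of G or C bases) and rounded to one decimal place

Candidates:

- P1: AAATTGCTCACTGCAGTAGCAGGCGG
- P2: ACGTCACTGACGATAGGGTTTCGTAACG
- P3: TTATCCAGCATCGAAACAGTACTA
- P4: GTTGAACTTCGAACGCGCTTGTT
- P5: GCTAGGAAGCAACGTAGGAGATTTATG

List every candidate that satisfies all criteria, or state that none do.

P1, P2, P4 and P5.

P1 (26 nt, A=7 T=5 G=8 C=6): GC 14/26 = 53.8% ✓; Tm = 64.9 + 41·(14 − 16.4)/26 = 61.1°C ✓ — passes.
P2 (28 nt, A=7 T=7 G=8 C=6): GC 14/28 = 50.0% ✓; Tm = 64.9 + 41·(14 − 16.4)/28 = 61.4°C ✓ — passes.
P3 (24 nt, A=9 T=6 G=3 C=6): GC 9/24 = 37.5% ✓; Tm = 64.9 + 41·(9 − 16.4)/24 = 52.3°C, outside 52.7–62.6°C ✗ — fails.
P4 (23 nt, A=4 T=8 G=6 C=5): GC 11/23 = 47.8% ✓; Tm = 64.9 + 41·(11 − 16.4)/23 = 55.3°C ✓ — passes.
P5 (27 nt, A=9 T=6 G=9 C=3): GC 12/27 = 44.4% ✓; Tm = 64.9 + 41·(12 − 16.4)/27 = 58.2°C ✓ — passes.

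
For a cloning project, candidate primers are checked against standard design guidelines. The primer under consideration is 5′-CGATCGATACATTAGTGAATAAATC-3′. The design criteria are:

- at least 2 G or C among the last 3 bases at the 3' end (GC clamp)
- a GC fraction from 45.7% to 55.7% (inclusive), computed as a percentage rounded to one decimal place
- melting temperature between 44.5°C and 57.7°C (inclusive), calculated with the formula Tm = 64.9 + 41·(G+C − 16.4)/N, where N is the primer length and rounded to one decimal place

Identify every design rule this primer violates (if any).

Base counts: A=10, T=7, G=4, C=4 (length 25).
GC clamp: 3' end ATC has 1 G/C, need ≥2 ✗
GC content: GC 8/25 = 32.0%, outside 45.7–55.7% ✗
Tm: Tm = 64.9 + 41·(8 − 16.4)/25 = 51.1°C ✓

Fails: GC clamp, GC content.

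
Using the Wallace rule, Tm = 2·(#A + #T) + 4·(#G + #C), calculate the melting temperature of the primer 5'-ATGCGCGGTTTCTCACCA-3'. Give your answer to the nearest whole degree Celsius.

Base counts: A=3, T=5, G=4, C=6 (length 18).
Tm = 2·(3+5) + 4·(4+6) = 2·8 + 4·10 = 16 + 40 = 56°C.

56°C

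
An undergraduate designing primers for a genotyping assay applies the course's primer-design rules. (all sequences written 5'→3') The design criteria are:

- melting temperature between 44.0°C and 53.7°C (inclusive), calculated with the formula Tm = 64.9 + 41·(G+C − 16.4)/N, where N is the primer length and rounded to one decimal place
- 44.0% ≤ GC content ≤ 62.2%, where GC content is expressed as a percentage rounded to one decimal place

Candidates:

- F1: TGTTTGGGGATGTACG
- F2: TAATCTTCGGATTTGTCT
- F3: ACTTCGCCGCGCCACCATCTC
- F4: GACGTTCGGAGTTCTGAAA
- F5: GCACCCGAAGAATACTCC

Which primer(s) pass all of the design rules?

F4 and F5.

F1 (16 nt, A=2 T=6 G=7 C=1): Tm = 64.9 + 41·(8 − 16.4)/16 = 43.4°C, outside 44.0–53.7°C ✗; GC 8/16 = 50.0% ✓ — fails.
F2 (18 nt, A=3 T=9 G=3 C=3): Tm = 64.9 + 41·(6 − 16.4)/18 = 41.2°C, outside 44.0–53.7°C ✗; GC 6/18 = 33.3%, outside 44.0–62.2% ✗ — fails.
F3 (21 nt, A=3 T=4 G=3 C=11): Tm = 64.9 + 41·(14 − 16.4)/21 = 60.2°C, outside 44.0–53.7°C ✗; GC 14/21 = 66.7%, outside 44.0–62.2% ✗ — fails.
F4 (19 nt, A=5 T=5 G=6 C=3): Tm = 64.9 + 41·(9 − 16.4)/19 = 48.9°C ✓; GC 9/19 = 47.4% ✓ — passes.
F5 (18 nt, A=6 T=2 G=3 C=7): Tm = 64.9 + 41·(10 − 16.4)/18 = 50.3°C ✓; GC 10/18 = 55.6% ✓ — passes.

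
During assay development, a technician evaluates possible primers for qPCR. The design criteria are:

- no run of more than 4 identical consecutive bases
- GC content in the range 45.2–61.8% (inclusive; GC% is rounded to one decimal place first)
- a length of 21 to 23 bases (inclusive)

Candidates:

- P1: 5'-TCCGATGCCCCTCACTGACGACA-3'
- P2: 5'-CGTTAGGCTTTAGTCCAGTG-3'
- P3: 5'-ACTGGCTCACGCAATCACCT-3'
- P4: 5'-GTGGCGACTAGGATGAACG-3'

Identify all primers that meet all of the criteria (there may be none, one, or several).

P1 (23 nt, A=5 T=4 G=4 C=10): longest run = 4 ✓; GC 14/23 = 60.9% ✓; length 23 ✓ — passes.
P2 (20 nt, A=3 T=7 G=6 C=4): longest run = 3 ✓; GC 10/20 = 50.0% ✓; length 20, outside 21–23 ✗ — fails.
P3 (20 nt, A=5 T=4 G=3 C=8): longest run = 2 ✓; GC 11/20 = 55.0% ✓; length 20, outside 21–23 ✗ — fails.
P4 (19 nt, A=5 T=3 G=8 C=3): longest run = 2 ✓; GC 11/19 = 57.9% ✓; length 19, outside 21–23 ✗ — fails.

P1 only.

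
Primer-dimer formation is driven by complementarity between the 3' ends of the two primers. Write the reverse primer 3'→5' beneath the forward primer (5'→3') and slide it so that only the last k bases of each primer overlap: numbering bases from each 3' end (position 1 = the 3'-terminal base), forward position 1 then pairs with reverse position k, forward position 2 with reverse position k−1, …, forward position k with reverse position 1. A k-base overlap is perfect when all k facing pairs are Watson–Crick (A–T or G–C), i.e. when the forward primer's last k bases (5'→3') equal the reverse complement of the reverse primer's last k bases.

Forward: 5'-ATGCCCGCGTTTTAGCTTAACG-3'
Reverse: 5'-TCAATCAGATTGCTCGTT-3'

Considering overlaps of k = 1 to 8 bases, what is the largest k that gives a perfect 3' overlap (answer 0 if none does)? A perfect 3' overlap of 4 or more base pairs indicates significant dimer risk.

Last 8 bases (5'→3') — forward …GCTTAACG, reverse …TGCTCGTT.
Reverse complement of the reverse primer's last 8 bases: AACGAGCA; its first k bases are the reverse complement of the reverse primer's last k bases, so a perfect k-base overlap needs the forward primer's last k bases to equal them.
Comparing (forward last k vs required): k=1: G vs A ✗; k=2: CG vs AA ✗; k=3: ACG vs AAC ✗; k=4: AACG vs AACG ✓; k=5: TAACG vs AACGA ✗; k=6: TTAACG vs AACGAG ✗; k=7: CTTAACG vs AACGAGC ✗; k=8: GCTTAACG vs AACGAGCA ✗.
Only k = 4 is perfect, so the longest perfect 3' overlap is 4.

Longest perfect overlap: 4 complementary base pairs; significant dimer risk (threshold 4).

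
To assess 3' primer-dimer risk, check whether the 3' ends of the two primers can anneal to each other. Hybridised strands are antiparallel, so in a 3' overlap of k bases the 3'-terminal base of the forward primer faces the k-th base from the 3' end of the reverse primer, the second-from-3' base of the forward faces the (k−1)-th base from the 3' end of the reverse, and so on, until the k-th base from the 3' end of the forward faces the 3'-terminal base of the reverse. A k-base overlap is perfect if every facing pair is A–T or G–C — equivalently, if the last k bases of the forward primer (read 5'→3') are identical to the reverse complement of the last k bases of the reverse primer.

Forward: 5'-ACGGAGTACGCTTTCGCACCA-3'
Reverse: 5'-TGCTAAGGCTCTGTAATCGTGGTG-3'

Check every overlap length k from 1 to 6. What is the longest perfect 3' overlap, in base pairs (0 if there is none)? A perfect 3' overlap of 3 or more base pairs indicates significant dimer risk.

Longest perfect overlap: 5 complementary base pairs; significant dimer risk (threshold 3).

Last 6 bases (5'→3') — forward …GCACCA, reverse …GTGGTG.
Reverse complement of the reverse primer's last 6 bases: CACCAC; its first k bases are the reverse complement of the reverse primer's last k bases, so a perfect k-base overlap needs the forward primer's last k bases to equal them.
Comparing (forward last k vs required): k=1: A vs C ✗; k=2: CA vs CA ✓; k=3: CCA vs CAC ✗; k=4: ACCA vs CACC ✗; k=5: CACCA vs CACCA ✓; k=6: GCACCA vs CACCAC ✗.
Perfect overlaps at k = 2, 5; the largest is 5.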